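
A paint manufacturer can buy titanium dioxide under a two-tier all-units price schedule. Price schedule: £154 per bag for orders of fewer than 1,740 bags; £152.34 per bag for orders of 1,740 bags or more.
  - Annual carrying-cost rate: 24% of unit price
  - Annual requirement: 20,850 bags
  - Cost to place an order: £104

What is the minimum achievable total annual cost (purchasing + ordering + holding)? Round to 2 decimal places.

H₁ = 24%×£154 = £36.9600;  H₂ = 24%×£152.34 = £36.5616
EOQ₁ = √(2×20,850×104/36.9600) = 342.55  (< 1,740, feasible at tier 1)
EOQ₂ = √(2×20,850×104/36.5616) = 344.41  (< 1,740 → use Q = 1,740 at tier-2 price)
TC(tier 1 (EOQ₁), Q≈342.5) = £3,223,560.49
TC(tier 2, Q≈1,740.0) = £3,209,343.80
Minimum at tier 2: £3,209,343.80

£3,209,343.80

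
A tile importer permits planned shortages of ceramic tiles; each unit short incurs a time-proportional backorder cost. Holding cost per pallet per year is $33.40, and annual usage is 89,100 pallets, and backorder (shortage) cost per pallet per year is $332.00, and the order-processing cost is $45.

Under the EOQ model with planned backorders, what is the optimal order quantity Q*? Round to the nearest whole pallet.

514 pallets

Basic EOQ = √(2·89,100·45/33.4) = 489.990
Backorder adjustment √((H+b)/b) = √((33.4+332)/332) = 1.0491
Q* = 489.990 × 1.0491 ≈ 514.05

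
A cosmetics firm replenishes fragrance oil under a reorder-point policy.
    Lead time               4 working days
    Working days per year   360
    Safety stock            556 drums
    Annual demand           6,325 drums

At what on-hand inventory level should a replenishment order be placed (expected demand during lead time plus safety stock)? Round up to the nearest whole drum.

627 drums

Daily demand d = 6,325 / 360 = 17.569 drums/day
Demand during lead time = 17.569 × 4 = 70.28
Reorder point = 70.28 + 556 = 626.28 → round up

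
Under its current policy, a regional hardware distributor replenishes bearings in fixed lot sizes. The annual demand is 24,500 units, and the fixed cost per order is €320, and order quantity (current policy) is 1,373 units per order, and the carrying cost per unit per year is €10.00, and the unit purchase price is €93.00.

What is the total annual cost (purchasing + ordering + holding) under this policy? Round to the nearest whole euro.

Ordering: D/Q × S = 24,500/1,373 × €320 = €5,710.12
Holding:  Q/2 × H = 1,373/2 × €10 = €6,865.00
Purchase cost = D·C = 24,500 × 93 = €2,278,500.00
Total = €5,710.12 + €6,865.00 + €2,278,500.00 = €2,291,075.12

€2,291,075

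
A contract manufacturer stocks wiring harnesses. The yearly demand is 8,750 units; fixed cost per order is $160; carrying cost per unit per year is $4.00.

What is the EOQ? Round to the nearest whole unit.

837 units

Q* = √(2·D·S / H) = √(2·8,750·160 / 4) = √700,000.0 ≈ 836.66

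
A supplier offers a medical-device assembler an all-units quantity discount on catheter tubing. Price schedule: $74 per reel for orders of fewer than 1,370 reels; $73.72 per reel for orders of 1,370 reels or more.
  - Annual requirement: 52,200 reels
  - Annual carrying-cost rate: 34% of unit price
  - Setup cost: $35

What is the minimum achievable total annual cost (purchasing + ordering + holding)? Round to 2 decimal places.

$3,866,686.96

H₁ = 34%×$74 = $25.1600;  H₂ = 34%×$73.72 = $25.0648
EOQ₁ = √(2×52,200×35/25.1600) = 381.09  (< 1,370, feasible at tier 1)
EOQ₂ = √(2×52,200×35/25.0648) = 381.81  (< 1,370 → use Q = 1,370 at tier-2 price)
TC(tier 1 (EOQ₁), Q≈381.1) = $3,872,388.26
TC(tier 2, Q≈1,370.0) = $3,866,686.96
Minimum at tier 2: $3,866,686.96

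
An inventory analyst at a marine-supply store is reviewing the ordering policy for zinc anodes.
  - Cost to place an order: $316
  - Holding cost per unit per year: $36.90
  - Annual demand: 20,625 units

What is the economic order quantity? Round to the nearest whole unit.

Optimal lot size Q* = (2 × 20,625 × $316 / $36.9)^½ ≈ 594.35

594 units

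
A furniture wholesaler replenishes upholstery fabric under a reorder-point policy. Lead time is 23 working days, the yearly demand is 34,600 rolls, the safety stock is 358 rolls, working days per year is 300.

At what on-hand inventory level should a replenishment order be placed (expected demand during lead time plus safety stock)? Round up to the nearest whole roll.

Daily demand d = 34,600 / 300 = 115.333 rolls/day
Demand during lead time = 115.333 × 23 = 2,652.67
Reorder point = 2,652.67 + 358 = 3,010.67 → round up

3,011 rolls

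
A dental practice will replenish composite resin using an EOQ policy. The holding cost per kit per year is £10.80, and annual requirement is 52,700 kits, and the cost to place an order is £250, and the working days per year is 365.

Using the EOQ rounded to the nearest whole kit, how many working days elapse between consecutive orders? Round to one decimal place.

10.8 days

2DS/H = 2·52,700·250/10.8 = 2,439,814.81
EOQ = √2,439,814.81 ≈ 1,561.99 → Q = 1,562 kits
T = Q/D × 365 days = 1,562/52,700 × 365 = 10.818 days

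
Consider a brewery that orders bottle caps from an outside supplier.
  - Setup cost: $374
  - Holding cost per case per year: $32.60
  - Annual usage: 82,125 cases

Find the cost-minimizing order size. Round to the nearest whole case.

EOQ = √(2DS/H) = √(2 × 82,125 × 374 / 32.6)
    = √(1,884,340.49) ≈ 1,372.71

1,373 cases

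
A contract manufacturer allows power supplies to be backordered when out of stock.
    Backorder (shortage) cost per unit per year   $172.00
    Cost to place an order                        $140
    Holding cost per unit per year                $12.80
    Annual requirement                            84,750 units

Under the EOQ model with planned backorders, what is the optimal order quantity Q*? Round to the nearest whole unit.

1,411 units

Q* = √(2DS/H) · √((H + b)/b)
   = √(2 × 84,750 × 140 / 12.8) · √((12.8 + 172) / 172)
   = 1,361.582 × 1.0365 ≈ 1,411.34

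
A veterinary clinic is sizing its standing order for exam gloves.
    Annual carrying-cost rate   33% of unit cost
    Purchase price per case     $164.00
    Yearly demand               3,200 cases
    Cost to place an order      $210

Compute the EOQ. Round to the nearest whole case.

158 cases

Carrying cost H = $164 × 33% = $54.1200/case/yr
Q* = √(2·D·S / H) = √(2·3,200·210 / 54.12) = √24,833.7 ≈ 157.59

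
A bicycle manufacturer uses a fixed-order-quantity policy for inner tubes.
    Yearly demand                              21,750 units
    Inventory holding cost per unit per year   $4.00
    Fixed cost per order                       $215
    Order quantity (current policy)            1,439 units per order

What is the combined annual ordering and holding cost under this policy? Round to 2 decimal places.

Ordering: D/Q × S = 21,750/1,439 × $215 = $3,249.65
Holding:  Q/2 × H = 1,439/2 × $4 = $2,878.00
Total = $3,249.65 + $2,878.00 = $6,127.65

$6,127.65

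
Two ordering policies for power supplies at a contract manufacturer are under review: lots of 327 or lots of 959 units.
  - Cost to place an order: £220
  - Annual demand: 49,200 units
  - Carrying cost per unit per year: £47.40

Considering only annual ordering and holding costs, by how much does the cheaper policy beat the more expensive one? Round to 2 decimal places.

£6,835.76

For each Q, cost = (D/Q)·S + (Q/2)·H.
TC(327) = (49,200/327)×220 + (327/2)×47.4 = £40,850.82
TC(959) = (49,200/959)×220 + (959/2)×47.4 = £34,015.06
|ΔTC| = |£40,850.82 − £34,015.06| = £6,835.76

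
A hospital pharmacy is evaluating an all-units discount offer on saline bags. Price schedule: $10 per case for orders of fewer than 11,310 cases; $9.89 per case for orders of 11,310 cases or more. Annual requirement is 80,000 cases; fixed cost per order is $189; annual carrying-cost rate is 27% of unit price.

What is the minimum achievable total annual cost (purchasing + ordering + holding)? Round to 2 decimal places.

H₁ = 27%×$10 = $2.7000;  H₂ = 27%×$9.89 = $2.6703
EOQ₁ = √(2×80,000×189/2.7000) = 3,346.64  (< 11,310, feasible at tier 1)
EOQ₂ = √(2×80,000×189/2.6703) = 3,365.20  (< 11,310 → use Q = 11,310 at tier-2 price)
TC(tier 1 (EOQ₁), Q≈3,346.6) = $809,035.93
TC(tier 2, Q≈11,310.0) = $807,637.42
Minimum at tier 2: $807,637.42

$807,637.42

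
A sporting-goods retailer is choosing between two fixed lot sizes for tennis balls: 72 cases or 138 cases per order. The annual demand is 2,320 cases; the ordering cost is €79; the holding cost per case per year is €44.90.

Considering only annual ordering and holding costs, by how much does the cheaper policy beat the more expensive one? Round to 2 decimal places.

TC(Q) = (D/Q)S + (Q/2)H
TC(72) = (2,320/72)×79 + (72/2)×44.9 = €4,161.96
TC(138) = (2,320/138)×79 + (138/2)×44.9 = €4,426.22
|ΔTC| = |€4,161.96 − €4,426.22| = €264.26

€264.26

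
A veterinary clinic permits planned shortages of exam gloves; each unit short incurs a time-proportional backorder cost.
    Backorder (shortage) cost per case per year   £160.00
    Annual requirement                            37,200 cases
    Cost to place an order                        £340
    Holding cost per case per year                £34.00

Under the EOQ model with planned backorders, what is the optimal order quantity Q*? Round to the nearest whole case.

Basic EOQ = √(2·37,200·340/34) = 862.554
Backorder adjustment √((H+b)/b) = √((34+160)/160) = 1.1011
Q* = 862.554 × 1.1011 ≈ 949.79

950 cases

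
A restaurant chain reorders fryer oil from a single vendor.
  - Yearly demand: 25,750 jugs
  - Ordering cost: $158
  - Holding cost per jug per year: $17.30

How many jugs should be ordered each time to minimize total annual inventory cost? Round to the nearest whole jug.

686 jugs

Optimal lot size Q* = (2 × 25,750 × $158 / $17.3)^½ ≈ 685.82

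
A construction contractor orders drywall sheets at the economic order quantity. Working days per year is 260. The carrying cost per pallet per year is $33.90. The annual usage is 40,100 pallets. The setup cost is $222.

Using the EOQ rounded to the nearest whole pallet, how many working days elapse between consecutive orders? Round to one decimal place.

4.7 days

EOQ = √(2DS/H) = √(2 × 40,100 × 222 / 33.9)
    = √(525,203.54) ≈ 724.71 → Q = 725 pallets
Cycle time = (working days × Q)/D = (260 × 725) / 40,100 = 4.701 days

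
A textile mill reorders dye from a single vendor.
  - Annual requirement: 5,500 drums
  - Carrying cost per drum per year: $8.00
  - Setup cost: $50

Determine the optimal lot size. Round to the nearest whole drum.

EOQ = √(2DS/H) = √(2 × 5,500 × 50 / 8)
    = √(68,750.00) ≈ 262.20

262 drums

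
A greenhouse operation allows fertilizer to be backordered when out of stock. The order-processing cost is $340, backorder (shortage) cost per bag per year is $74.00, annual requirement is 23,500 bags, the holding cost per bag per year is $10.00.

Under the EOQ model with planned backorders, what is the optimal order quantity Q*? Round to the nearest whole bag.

Q* = √(2DS/H) · √((H + b)/b)
   = √(2 × 23,500 × 340 / 10) · √((10 + 74) / 74)
   = 1,264.120 × 1.0654 ≈ 1,346.83

1,347 bags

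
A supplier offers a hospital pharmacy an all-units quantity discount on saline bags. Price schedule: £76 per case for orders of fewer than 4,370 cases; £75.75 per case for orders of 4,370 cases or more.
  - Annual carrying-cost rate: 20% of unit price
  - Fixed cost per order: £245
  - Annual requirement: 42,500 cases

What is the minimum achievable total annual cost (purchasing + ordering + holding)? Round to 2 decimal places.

£3,247,791.57

H₁ = 20%×£76 = £15.2000;  H₂ = 20%×£75.75 = £15.1500
EOQ₁ = √(2×42,500×245/15.2000) = 1,170.50  (< 4,370, feasible at tier 1)
EOQ₂ = √(2×42,500×245/15.1500) = 1,172.43  (< 4,370 → use Q = 4,370 at tier-2 price)
TC(tier 1 (EOQ₁), Q≈1,170.5) = £3,247,791.57
TC(tier 2, Q≈4,370.0) = £3,254,860.47
Minimum at tier 1 (EOQ₁): £3,247,791.57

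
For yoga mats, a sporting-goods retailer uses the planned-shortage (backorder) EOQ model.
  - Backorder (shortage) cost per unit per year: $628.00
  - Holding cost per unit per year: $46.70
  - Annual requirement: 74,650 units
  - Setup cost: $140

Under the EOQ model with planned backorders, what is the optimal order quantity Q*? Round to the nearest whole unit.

693 units

Basic EOQ = √(2·74,650·140/46.7) = 669.014
Backorder adjustment √((H+b)/b) = √((46.7+628)/628) = 1.0365
Q* = 669.014 × 1.0365 ≈ 693.44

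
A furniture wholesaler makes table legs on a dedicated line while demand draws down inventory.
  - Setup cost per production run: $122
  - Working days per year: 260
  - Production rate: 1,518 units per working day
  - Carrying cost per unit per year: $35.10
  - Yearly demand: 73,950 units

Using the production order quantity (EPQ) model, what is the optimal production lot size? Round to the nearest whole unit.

d = 73,950/260 = 284.4231 units/day;  effective holding cost H(1 − d/p) = 35.1·(1 − 284.4231/1518) = 28.52342
Q* = √(2DS / H_eff) = √(2·73,950·122 / 28.52342) ≈ 795.36

795 units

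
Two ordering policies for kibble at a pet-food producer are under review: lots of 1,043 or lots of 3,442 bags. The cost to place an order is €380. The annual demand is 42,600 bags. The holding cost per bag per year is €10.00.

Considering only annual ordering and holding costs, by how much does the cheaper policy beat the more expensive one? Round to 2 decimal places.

€1,177.47

Annual cost at Q: ordering D·S/Q plus holding Q·H/2.
TC(1,043) = (42,600/1,043)×380 + (1,043/2)×10 = €20,735.61
TC(3,442) = (42,600/3,442)×380 + (3,442/2)×10 = €21,913.08
|ΔTC| = |€20,735.61 − €21,913.08| = €1,177.47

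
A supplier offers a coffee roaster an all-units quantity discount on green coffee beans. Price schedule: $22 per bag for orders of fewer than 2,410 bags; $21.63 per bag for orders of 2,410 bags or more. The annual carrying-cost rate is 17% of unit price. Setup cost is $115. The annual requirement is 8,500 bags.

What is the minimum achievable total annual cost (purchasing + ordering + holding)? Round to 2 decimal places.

H₁ = 17%×$22 = $3.7400;  H₂ = 17%×$21.63 = $3.6771
EOQ₁ = √(2×8,500×115/3.7400) = 723.00  (< 2,410, feasible at tier 1)
EOQ₂ = √(2×8,500×115/3.6771) = 729.16  (< 2,410 → use Q = 2,410 at tier-2 price)
TC(tier 1 (EOQ₁), Q≈723.0) = $189,704.02
TC(tier 2, Q≈2,410.0) = $188,691.51
Minimum at tier 2: $188,691.51

$188,691.51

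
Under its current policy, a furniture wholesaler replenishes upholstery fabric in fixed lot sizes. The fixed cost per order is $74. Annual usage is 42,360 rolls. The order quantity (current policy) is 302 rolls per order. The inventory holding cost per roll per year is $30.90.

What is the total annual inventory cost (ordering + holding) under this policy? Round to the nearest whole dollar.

$15,046

Ordering: D/Q × S = 42,360/302 × $74 = $10,379.60
Holding:  Q/2 × H = 302/2 × $30.9 = $4,665.90
Total = $10,379.60 + $4,665.90 = $15,045.50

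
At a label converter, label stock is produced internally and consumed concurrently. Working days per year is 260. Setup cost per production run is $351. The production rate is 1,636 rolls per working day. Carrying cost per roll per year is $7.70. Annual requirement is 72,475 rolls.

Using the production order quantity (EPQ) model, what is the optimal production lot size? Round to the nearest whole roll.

2,822 rolls

d = 72,475/260 = 278.7500 rolls/day;  effective holding cost H(1 − d/p) = 7.7·(1 − 278.7500/1636) = 6.38803
Q* = √(2DS / H_eff) = √(2·72,475·351 / 6.38803) ≈ 2,822.14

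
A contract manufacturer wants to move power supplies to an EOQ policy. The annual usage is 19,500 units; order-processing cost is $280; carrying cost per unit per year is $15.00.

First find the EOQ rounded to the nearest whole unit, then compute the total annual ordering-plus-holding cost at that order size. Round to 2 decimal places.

$12,798.44

2DS/H = 2·19,500·280/15 = 728,000.00
EOQ = √728,000.00 ≈ 853.23 → Q = 853 units
Orders/yr = 19,500/853 = 22.860; ordering cost = 22.860 × $280 = $6,400.94
Average inventory = 853/2 = 426.5; holding cost = 426.5 × $15 = $6,397.50
Total = $6,400.94 + $6,397.50 = $12,798.44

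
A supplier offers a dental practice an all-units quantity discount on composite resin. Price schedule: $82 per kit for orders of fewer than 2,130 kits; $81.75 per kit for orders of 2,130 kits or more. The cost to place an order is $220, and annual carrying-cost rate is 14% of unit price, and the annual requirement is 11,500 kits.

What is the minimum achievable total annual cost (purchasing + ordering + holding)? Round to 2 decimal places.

H₁ = 14%×$82 = $11.4800;  H₂ = 14%×$81.75 = $11.4450
EOQ₁ = √(2×11,500×220/11.4800) = 663.90  (< 2,130, feasible at tier 1)
EOQ₂ = √(2×11,500×220/11.4450) = 664.92  (< 2,130 → use Q = 2,130 at tier-2 price)
TC(tier 1 (EOQ₁), Q≈663.9) = $950,621.60
TC(tier 2, Q≈2,130.0) = $953,501.72
Minimum at tier 1 (EOQ₁): $950,621.60

$950,621.60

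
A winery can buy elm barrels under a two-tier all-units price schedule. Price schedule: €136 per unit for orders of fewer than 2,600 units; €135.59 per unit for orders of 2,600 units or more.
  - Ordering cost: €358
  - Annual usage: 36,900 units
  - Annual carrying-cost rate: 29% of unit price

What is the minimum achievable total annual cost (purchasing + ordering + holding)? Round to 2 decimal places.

€5,050,680.34

H₁ = 29%×€136 = €39.4400;  H₂ = 29%×€135.59 = €39.3211
EOQ₁ = √(2×36,900×358/39.4400) = 818.47  (< 2,600, feasible at tier 1)
EOQ₂ = √(2×36,900×358/39.3211) = 819.70  (< 2,600 → use Q = 2,600 at tier-2 price)
TC(tier 1 (EOQ₁), Q≈818.5) = €5,050,680.34
TC(tier 2, Q≈2,600.0) = €5,059,469.28
Minimum at tier 1 (EOQ₁): €5,050,680.34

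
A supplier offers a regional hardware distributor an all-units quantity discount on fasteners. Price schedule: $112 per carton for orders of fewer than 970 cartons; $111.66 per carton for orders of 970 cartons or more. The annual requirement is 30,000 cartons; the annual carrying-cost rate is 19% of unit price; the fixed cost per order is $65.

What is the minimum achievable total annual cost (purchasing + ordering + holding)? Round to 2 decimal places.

$3,362,099.78

H₁ = 19%×$112 = $21.2800;  H₂ = 19%×$111.66 = $21.2154
EOQ₁ = √(2×30,000×65/21.2800) = 428.10  (< 970, feasible at tier 1)
EOQ₂ = √(2×30,000×65/21.2154) = 428.75  (< 970 → use Q = 970 at tier-2 price)
TC(tier 1 (EOQ₁), Q≈428.1) = $3,369,109.99
TC(tier 2, Q≈970.0) = $3,362,099.78
Minimum at tier 2: $3,362,099.78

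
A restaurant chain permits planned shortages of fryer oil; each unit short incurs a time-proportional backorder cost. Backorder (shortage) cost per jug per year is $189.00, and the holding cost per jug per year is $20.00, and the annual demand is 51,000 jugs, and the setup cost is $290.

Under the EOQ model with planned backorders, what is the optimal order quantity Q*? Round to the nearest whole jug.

Basic EOQ = √(2·51,000·290/20) = 1,216.141
Backorder adjustment √((H+b)/b) = √((20+189)/189) = 1.0516
Q* = 1,216.141 × 1.0516 ≈ 1,278.87

1,279 jugs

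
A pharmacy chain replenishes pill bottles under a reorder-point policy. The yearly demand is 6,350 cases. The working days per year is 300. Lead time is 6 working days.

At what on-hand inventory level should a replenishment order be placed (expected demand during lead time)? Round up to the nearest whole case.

Daily demand d = 6,350 / 300 = 21.167 cases/day
Demand during lead time = 21.167 × 6 = 127.00
Reorder point = 127.00 → round up

127 cases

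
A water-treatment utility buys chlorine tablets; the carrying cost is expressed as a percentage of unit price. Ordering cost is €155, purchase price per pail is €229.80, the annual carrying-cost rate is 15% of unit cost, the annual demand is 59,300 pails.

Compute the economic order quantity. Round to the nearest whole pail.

Holding cost per pail per year: H = 15% × €229.8 = €34.4700
Optimal lot size Q* = (2 × 59,300 × €155 / €34.47)^½ ≈ 730.28

730 pails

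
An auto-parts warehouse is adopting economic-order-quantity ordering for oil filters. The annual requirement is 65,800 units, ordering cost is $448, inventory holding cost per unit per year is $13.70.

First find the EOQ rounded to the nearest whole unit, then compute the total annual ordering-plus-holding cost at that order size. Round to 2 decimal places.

Optimal lot size Q* = (2 × 65,800 × $448 / $13.7)^½ ≈ 2,074.47 → Q = 2,074 units
Orders/yr = 65,800/2,074 = 31.726; ordering cost = 31.726 × $448 = $14,213.31
Average inventory = 2,074/2 = 1037; holding cost = 1037 × $13.7 = $14,206.90
Total = $14,213.31 + $14,206.90 = $28,420.21

$28,420.21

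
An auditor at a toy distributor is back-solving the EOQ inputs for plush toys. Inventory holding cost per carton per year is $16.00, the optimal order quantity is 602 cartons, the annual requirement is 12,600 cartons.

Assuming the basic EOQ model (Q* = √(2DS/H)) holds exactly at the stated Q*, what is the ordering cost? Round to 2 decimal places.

$230.10

Since Q* = (2DS/H)^½, squaring gives Q*²·H = 2DS.
S = Q²H / (2D) = 602² × 16 / (2 × 12,600) = 230.0978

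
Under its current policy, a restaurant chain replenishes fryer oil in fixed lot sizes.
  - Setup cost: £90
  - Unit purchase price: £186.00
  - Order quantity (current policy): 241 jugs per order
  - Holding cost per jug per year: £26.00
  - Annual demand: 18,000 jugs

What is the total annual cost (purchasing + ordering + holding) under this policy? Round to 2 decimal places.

£3,357,854.99

Orders/yr = 18,000/241 = 74.689; ordering cost = 74.689 × £90 = £6,721.99
Average inventory = 241/2 = 120.5; holding cost = 120.5 × £26 = £3,133.00
Purchase cost = D·C = 18,000 × 186 = £3,348,000.00
Total = £6,721.99 + £3,133.00 + £3,348,000.00 = £3,357,854.99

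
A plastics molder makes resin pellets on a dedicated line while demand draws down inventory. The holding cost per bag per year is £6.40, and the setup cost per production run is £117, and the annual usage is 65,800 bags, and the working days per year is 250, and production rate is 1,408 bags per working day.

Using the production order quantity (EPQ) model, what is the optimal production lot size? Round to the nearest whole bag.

1,720 bags

d = 65,800/250 = 263.2000 bags/day;  effective holding cost H(1 − d/p) = 6.4·(1 − 263.2000/1408) = 5.20364
Q* = √(2DS / H_eff) = √(2·65,800·117 / 5.20364) ≈ 1,720.15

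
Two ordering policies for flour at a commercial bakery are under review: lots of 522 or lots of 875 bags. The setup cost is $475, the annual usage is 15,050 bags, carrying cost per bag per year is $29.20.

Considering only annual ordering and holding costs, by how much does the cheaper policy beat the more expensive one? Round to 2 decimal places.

Annual cost at Q: ordering D·S/Q plus holding Q·H/2.
TC(522) = (15,050/522)×475 + (522/2)×29.2 = $21,316.12
TC(875) = (15,050/875)×475 + (875/2)×29.2 = $20,945.00
Cheaper: Q = 875.  Difference = $371.12

$371.12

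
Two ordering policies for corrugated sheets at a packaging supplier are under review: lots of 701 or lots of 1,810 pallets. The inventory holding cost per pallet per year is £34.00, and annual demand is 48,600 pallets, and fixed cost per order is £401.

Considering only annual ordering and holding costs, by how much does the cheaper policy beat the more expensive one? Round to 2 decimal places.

TC(Q) = (D/Q)S + (Q/2)H
TC(701) = (48,600/701)×401 + (701/2)×34 = £39,718.14
TC(1,810) = (48,600/1,810)×401 + (1,810/2)×34 = £41,537.18
Cheaper: Q = 701.  Difference = £1,819.04

£1,819.04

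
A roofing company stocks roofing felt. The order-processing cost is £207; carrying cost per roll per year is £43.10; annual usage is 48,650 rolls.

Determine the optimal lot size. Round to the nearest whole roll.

684 rolls

2DS/H = 2·48,650·207/43.1 = 467,310.90
EOQ = √467,310.90 ≈ 683.60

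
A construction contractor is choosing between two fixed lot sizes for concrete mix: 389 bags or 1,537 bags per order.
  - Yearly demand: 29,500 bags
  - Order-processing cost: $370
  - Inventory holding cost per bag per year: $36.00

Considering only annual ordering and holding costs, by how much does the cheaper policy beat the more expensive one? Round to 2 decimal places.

For each Q, cost = (D/Q)·S + (Q/2)·H.
TC(389) = (29,500/389)×370 + (389/2)×36 = $35,061.13
TC(1,537) = (29,500/1,537)×370 + (1,537/2)×36 = $34,767.50
|ΔTC| = |$35,061.13 − $34,767.50| = $293.63

$293.63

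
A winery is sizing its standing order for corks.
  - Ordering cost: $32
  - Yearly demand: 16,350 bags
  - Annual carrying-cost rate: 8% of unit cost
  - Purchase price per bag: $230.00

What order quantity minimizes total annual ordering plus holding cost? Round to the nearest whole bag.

Holding cost per bag per year: H = 8% × $230 = $18.4000
EOQ = √(2DS/H) = √(2 × 16,350 × 32 / 18.4)
    = √(56,869.57) ≈ 238.47

238 bags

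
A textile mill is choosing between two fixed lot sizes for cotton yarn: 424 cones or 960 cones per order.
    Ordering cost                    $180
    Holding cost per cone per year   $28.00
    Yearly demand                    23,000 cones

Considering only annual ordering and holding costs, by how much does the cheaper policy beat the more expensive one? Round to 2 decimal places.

Annual cost at Q: ordering D·S/Q plus holding Q·H/2.
TC(424) = (23,000/424)×180 + (424/2)×28 = $15,700.15
TC(960) = (23,000/960)×180 + (960/2)×28 = $17,752.50
|ΔTC| = |$15,700.15 − $17,752.50| = $2,052.35

$2,052.35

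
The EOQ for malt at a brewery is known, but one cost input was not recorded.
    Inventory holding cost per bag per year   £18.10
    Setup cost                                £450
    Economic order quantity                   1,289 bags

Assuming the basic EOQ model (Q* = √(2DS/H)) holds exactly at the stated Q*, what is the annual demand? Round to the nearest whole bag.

From Q* = √(2DS/H) ⇒ Q*² = 2DS/H.
D = Q²H / (2S) = 1,289² × 18.1 / (2 × 450) = 33,415.03

33,415 bags per year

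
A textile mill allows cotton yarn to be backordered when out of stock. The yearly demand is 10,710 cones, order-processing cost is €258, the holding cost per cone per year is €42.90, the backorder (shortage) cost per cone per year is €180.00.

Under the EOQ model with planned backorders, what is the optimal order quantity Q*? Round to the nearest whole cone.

Basic EOQ = √(2·10,710·258/42.9) = 358.914
Backorder adjustment √((H+b)/b) = √((42.9+180)/180) = 1.1128
Q* = 358.914 × 1.1128 ≈ 399.40

399 cones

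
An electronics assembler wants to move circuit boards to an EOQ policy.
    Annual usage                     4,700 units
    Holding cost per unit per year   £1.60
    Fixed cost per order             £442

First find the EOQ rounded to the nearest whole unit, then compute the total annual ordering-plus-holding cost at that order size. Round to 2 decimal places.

£2,578.31

2DS/H = 2·4,700·442/1.6 = 2,596,750.00
EOQ = √2,596,750.00 ≈ 1,611.44 → Q = 1,611 units
Orders/yr = 4,700/1,611 = 2.917; ordering cost = 2.917 × £442 = £1,289.51
Average inventory = 1,611/2 = 805.5; holding cost = 805.5 × £1.6 = £1,288.80
Total = £1,289.51 + £1,288.80 = £2,578.31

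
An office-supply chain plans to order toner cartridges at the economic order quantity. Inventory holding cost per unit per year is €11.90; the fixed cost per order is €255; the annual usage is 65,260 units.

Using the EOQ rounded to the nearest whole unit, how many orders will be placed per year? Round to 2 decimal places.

Q* = √(2·D·S / H) = √(2·65,260·255 / 11.9) = √2,796,857.1 ≈ 1,672.38 → Q = 1,672
N = D/Q = 65,260/1,672 ≈ 39.031 orders/yr

39.03 orders per year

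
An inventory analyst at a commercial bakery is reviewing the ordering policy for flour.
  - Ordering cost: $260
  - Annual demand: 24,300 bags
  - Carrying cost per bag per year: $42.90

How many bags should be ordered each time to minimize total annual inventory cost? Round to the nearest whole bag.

2DS/H = 2·24,300·260/42.9 = 294,545.45
EOQ = √294,545.45 ≈ 542.72

543 bags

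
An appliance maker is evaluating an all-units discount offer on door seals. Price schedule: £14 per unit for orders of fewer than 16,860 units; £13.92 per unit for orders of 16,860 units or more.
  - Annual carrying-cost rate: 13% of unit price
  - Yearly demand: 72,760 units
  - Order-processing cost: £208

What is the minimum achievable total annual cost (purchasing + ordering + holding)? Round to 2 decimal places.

£1,026,062.13

H₁ = 13%×£14 = £1.8200;  H₂ = 13%×£13.92 = £1.8096
EOQ₁ = √(2×72,760×208/1.8200) = 4,078.09  (< 16,860, feasible at tier 1)
EOQ₂ = √(2×72,760×208/1.8096) = 4,089.80  (< 16,860 → use Q = 16,860 at tier-2 price)
TC(tier 1 (EOQ₁), Q≈4,078.1) = £1,026,062.13
TC(tier 2, Q≈16,860.0) = £1,028,971.76
Minimum at tier 1 (EOQ₁): £1,026,062.13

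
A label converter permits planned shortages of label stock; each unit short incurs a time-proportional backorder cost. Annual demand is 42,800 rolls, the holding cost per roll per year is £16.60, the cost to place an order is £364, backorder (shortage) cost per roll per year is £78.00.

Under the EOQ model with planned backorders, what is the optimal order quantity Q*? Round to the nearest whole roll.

Basic EOQ = √(2·42,800·364/16.6) = 1,370.041
Backorder adjustment √((H+b)/b) = √((16.6+78)/78) = 1.1013
Q* = 1,370.041 × 1.1013 ≈ 1,508.80

1,509 rolls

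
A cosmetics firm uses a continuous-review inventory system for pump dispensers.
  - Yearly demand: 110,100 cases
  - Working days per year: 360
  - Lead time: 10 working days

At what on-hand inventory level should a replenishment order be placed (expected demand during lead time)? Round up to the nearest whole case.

Daily demand d = 110,100 / 360 = 305.833 cases/day
Demand during lead time = 305.833 × 10 = 3,058.33
Reorder point = 3,058.33 → round up

3,059 cases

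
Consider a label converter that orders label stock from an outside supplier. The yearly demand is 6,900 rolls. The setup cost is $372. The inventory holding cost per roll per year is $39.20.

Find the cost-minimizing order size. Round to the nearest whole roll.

EOQ = √(2DS/H) = √(2 × 6,900 × 372 / 39.2)
    = √(130,959.18) ≈ 361.88

362 rolls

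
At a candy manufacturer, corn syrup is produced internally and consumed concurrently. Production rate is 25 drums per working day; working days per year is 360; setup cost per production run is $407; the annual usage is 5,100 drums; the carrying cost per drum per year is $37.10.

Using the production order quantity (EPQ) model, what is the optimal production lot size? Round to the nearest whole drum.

508 drums

d = 5,100/360 = 14.1667 drums/day;  effective holding cost H(1 − d/p) = 37.1·(1 − 14.1667/25) = 16.07667
Q* = √(2DS / H_eff) = √(2·5,100·407 / 16.07667) ≈ 508.16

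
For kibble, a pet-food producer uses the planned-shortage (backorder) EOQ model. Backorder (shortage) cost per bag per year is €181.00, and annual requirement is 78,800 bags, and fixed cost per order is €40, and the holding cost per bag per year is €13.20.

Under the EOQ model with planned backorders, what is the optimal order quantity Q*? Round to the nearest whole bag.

Basic EOQ = √(2·78,800·40/13.2) = 691.069
Backorder adjustment √((H+b)/b) = √((13.2+181)/181) = 1.0358
Q* = 691.069 × 1.0358 ≈ 715.82

716 bags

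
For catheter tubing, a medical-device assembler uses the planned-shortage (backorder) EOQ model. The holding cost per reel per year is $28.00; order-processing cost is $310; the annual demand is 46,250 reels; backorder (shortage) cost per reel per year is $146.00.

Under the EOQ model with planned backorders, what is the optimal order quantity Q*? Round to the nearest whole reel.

1,105 reels

Q* = √(2DS/H) · √((H + b)/b)
   = √(2 × 46,250 × 310 / 28) · √((28 + 146) / 146)
   = 1,011.982 × 1.0917 ≈ 1,104.77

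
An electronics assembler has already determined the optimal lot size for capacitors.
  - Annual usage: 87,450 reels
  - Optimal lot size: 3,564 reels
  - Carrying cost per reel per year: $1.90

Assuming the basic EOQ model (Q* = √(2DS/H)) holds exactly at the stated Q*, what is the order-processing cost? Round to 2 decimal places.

From Q* = √(2DS/H) ⇒ Q*² = 2DS/H.
S = Q²H / (2D) = 3,564² × 1.9 / (2 × 87,450) = 137.9873

$137.99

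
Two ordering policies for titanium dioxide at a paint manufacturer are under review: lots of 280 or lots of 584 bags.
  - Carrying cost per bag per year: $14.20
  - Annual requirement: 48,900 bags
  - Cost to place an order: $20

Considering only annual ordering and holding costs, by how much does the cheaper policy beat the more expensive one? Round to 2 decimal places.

Annual cost at Q: ordering D·S/Q plus holding Q·H/2.
TC(280) = (48,900/280)×20 + (280/2)×14.2 = $5,480.86
TC(584) = (48,900/584)×20 + (584/2)×14.2 = $5,821.06
Cheaper: Q = 280.  Difference = $340.20

$340.20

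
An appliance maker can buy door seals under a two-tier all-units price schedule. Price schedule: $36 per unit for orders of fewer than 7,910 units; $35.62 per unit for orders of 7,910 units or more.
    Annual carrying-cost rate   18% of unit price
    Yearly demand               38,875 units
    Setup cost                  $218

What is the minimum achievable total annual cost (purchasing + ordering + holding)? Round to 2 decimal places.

H₁ = 18%×$36 = $6.4800;  H₂ = 18%×$35.62 = $6.4116
EOQ₁ = √(2×38,875×218/6.4800) = 1,617.30  (< 7,910, feasible at tier 1)
EOQ₂ = √(2×38,875×218/6.4116) = 1,625.91  (< 7,910 → use Q = 7,910 at tier-2 price)
TC(tier 1 (EOQ₁), Q≈1,617.3) = $1,409,980.11
TC(tier 2, Q≈7,910.0) = $1,411,156.77
Minimum at tier 1 (EOQ₁): $1,409,980.11

$1,409,980.11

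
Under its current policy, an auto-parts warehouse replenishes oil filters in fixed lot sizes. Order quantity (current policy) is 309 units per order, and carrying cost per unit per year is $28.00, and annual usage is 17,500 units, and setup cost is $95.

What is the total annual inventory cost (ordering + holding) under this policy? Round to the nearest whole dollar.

Annual ordering cost = (D/Q)·S = (17,500/309) × 95 = $5,380.26
Annual holding cost  = (Q/2)·H = (309/2) × 28 = $4,326.00
Total = $5,380.26 + $4,326.00 = $9,706.26

$9,706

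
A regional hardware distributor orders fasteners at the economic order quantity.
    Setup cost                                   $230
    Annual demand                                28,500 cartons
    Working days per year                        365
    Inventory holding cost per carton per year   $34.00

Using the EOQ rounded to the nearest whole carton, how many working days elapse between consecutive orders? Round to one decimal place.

Optimal lot size Q* = (2 × 28,500 × $230 / $34)^½ ≈ 620.96 → Q = 621 cartons
T = Q/D × 365 days = 621/28,500 × 365 = 7.953 days

8.0 days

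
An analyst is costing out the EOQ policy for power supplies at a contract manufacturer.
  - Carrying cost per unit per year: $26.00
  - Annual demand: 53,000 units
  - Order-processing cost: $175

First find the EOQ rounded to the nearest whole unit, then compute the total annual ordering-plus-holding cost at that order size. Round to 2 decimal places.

EOQ = √(2DS/H) = √(2 × 53,000 × 175 / 26)
    = √(713,461.54) ≈ 844.67 → Q = 845 units
Annual ordering cost = (D/Q)·S = (53,000/845) × 175 = $10,976.33
Annual holding cost  = (Q/2)·H = (845/2) × 26 = $10,985.00
Total = $10,976.33 + $10,985.00 = $21,961.33

$21,961.33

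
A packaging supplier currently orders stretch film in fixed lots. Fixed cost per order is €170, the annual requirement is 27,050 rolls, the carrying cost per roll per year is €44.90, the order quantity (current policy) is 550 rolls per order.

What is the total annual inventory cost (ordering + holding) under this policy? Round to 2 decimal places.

€20,708.41

Ordering: D/Q × S = 27,050/550 × €170 = €8,360.91
Holding:  Q/2 × H = 550/2 × €44.9 = €12,347.50
Total = €8,360.91 + €12,347.50 = €20,708.41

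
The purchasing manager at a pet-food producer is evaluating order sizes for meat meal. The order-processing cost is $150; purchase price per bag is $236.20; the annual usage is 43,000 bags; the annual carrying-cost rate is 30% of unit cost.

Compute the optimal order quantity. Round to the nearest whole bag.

Holding cost per bag per year: H = 30% × $236.2 = $70.8600
Optimal lot size Q* = (2 × 43,000 × $150 / $70.86)^½ ≈ 426.67

427 bags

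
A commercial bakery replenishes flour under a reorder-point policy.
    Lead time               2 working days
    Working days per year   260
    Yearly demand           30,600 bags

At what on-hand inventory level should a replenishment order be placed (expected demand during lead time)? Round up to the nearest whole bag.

Daily demand d = 30,600 / 260 = 117.692 bags/day
Demand during lead time = 117.692 × 2 = 235.38
Reorder point = 235.38 → round up

236 bags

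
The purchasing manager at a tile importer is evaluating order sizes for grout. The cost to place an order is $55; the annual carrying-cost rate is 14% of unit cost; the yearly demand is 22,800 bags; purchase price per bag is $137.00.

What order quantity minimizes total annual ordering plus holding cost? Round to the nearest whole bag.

Carrying cost H = $137 × 14% = $19.1800/bag/yr
2DS/H = 2·22,800·55/19.18 = 130,761.21
EOQ = √130,761.21 ≈ 361.61

362 bags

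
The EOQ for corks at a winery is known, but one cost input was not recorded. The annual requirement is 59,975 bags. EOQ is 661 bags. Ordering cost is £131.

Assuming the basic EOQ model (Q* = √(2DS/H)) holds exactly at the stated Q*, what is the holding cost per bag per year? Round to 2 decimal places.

£35.96

From Q* = √(2DS/H) ⇒ Q*² = 2DS/H.
H = 2DS / Q² = 2 × 59,975 × 131 / 661² = 35.9641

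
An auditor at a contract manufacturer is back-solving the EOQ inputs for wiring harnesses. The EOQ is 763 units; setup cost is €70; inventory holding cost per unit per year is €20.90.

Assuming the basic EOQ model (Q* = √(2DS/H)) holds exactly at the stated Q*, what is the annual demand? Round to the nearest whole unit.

EOQ relation: Q² = 2DS/H, so rearrange for the unknown.
D = Q²H / (2S) = 763² × 20.9 / (2 × 70) = 86,909.51

86,910 units per year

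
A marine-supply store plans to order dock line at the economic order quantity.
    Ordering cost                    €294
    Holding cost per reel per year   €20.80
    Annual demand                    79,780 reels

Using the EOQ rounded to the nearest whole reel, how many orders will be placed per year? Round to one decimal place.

Optimal lot size Q* = (2 × 79,780 × €294 / €20.8)^½ ≈ 1,501.77 → Q = 1,502
N = D/Q = 79,780/1,502 ≈ 53.116 orders/yr

53.1 orders per year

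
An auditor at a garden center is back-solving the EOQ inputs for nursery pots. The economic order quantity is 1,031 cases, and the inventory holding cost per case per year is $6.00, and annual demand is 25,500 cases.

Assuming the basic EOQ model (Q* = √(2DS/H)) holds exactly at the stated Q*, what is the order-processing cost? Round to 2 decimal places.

EOQ relation: Q² = 2DS/H, so rearrange for the unknown.
S = Q²H / (2D) = 1,031² × 6 / (2 × 25,500) = 125.0542

$125.05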